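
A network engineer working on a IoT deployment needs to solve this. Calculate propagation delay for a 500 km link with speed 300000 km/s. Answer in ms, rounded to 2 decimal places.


Given: distance = 500 km, speed = 300000 km/s
Delay = distance / speed = 500 / 300000 seconds
Delay in ms = 500 * 1000 / 300000
Delay = 1.6667 ms
Rounded to 2 dp = 1.67 ms

1.67


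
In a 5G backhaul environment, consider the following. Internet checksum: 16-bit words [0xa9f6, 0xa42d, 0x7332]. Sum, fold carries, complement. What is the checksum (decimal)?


Given words: [0xa9f6, 0xa42d, 0x7332]
Step 1: Sum all words
Raw sum = 43510 + 42029 + 29490 = 115029
Step 2: Fold carry: (49493 + 1) = 49494
One's complement = ~49494 & 0xFFFF = 16041

16041


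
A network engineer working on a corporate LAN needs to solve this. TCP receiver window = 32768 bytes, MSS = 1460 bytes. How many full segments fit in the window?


Given: RWND = 32768 bytes, MSS = 1460 bytes
Full segments = floor(RWND / MSS)
Full segments = floor(32768 / 1460)
Full segments = floor(22.4438) = 22

22


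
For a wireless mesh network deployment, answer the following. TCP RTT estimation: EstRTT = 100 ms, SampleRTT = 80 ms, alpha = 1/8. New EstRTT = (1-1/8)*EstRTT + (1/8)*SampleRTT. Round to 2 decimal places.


Given: EstRTT = 100 ms, SampleRTT = 80 ms, alpha = 1/8
New EstRTT = (1 - alpha) * EstRTT + alpha * SampleRTT
(7/8) * 100 = 87.5
(1/8) * 80 = 10
New EstRTT = 87.5 + 10 = 97.5 ms -> 97.50 ms (2 dp)

97.50


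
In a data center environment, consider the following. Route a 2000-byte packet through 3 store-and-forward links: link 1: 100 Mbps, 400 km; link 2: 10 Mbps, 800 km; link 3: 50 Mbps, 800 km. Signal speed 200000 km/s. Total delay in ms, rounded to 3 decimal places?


Packet = 2000 bytes = 16000 bits. Store-and-forward: sum (t_trans + t_prop) per link.
Link 1: t_trans = 16000/(100*10^6) s = 0.1600 ms; t_prop = 400/200000 s = 2.0000 ms; subtotal = 2.1600 ms
Link 2: t_trans = 16000/(10*10^6) s = 1.6000 ms; t_prop = 800/200000 s = 4.0000 ms; subtotal = 5.6000 ms
Link 3: t_trans = 16000/(50*10^6) s = 0.3200 ms; t_prop = 800/200000 s = 4.0000 ms; subtotal = 4.3200 ms
End-to-end = 2.1600 + 5.6000 + 4.3200 = 12.0800 ms -> 12.080 ms (3 dp)

12.080


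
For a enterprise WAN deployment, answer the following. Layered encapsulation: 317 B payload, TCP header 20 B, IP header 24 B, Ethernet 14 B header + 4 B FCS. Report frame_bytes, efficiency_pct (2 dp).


TCP segment = 317 + 20 = 337 B
IP packet = 337 + 24 = 361 B
Ethernet frame = 361 + 14 + 4 = 379 B
Efficiency = app / frame = 317 / 379 = 0.836412 = 83.6412% -> 83.64% (2 dp)

379, 83.64


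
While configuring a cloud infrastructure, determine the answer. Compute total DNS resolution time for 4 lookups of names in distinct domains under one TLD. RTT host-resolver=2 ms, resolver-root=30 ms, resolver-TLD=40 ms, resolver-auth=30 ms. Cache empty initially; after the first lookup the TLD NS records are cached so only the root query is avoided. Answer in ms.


Lookup 1 (cold cache): local + root + TLD + auth = 2 + 30 + 40 + 30 = 102 ms
Lookups 2..4 (TLD NS cached -> skip root; new domain -> still ask TLD and auth): local + TLD + auth = 2 + 40 + 30 = 72 ms each
Remaining 3 lookups: 3 * 72 = 216 ms
Total = 102 + 216 = 318 ms

318


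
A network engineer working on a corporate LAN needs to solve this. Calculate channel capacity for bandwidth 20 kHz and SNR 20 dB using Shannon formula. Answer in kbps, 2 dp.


Given: B = 20 kHz, SNR = 20 dB
SNR linear = 10^(20/10) = 100
1 + SNR = 101
log2(101) = 6.6582114828
C = 20 * 1000 * 6.6582114828 = 133164.2297 bps
C = 133.164230 kbps -> 133.16 kbps (2 dp)

133.16


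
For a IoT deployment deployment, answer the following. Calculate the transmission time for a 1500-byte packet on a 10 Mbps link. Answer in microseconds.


Given: packet = 1500 bytes, bandwidth = 10 Mbps
Packet in bits = 1500 * 8 = 12000 bits
Bandwidth = 10 * 10^6 = 10000000 bps
Time = 12000 / 10000000 seconds
Time in us = 12000 * 10^6 / 10000000 = 1200

1200


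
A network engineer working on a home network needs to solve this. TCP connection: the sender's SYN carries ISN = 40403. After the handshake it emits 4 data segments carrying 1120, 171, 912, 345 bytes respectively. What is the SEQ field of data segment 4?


The SYN occupies sequence number ISN = 40403, so the first data byte is ISN + 1 = 40404.
SEQ of data segment i = (ISN + 1) + sum of payload sizes of segments 1..i-1.
Segment 1: SEQ = 40404, payload = 1120 bytes
Segment 2: SEQ = 41524, payload = 171 bytes
Segment 3: SEQ = 41695, payload = 912 bytes
Segment 4: SEQ = 42607, payload = 345 bytes
SEQ of segment 4 = 40404 + 1120 + 171 + 912 = 42607

42607


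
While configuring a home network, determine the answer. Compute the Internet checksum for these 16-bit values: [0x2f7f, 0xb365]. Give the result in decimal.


Given words: [0x2f7f, 0xb365]
Step 1: Sum all words
Raw sum = 12159 + 45925 = 58084
One's complement = ~58084 & 0xFFFF = 7451

7451


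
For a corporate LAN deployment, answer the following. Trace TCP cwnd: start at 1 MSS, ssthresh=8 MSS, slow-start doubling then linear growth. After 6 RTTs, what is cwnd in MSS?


RTT 0: cwnd = 1 MSS (initial)
RTT 1: cwnd = 2 MSS (slow start, doubled)
RTT 2: cwnd = 4 MSS (slow start, doubled)
RTT 3: cwnd = 8 MSS (slow start, doubled)
RTT 4: cwnd = 9 MSS (congestion avoidance, +1)
RTT 5: cwnd = 10 MSS (congestion avoidance, +1)
RTT 6: cwnd = 11 MSS (congestion avoidance, +1)

11


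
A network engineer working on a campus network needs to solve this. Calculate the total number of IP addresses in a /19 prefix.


Given: CIDR prefix /19
Host bits = 32 - 19 = 13
Total addresses = 2^13 = 8192

8192


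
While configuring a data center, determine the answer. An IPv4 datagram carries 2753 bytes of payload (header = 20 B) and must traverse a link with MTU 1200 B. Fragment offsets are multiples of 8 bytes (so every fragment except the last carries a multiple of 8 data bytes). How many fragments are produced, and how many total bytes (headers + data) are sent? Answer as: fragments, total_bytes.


Max data per non-final fragment = floor((MTU - header)/8)*8 = floor((1200 - 20)/8)*8 = floor(1180/8)*8 = 1176 B
Final fragment needs no 8-byte alignment: it can carry up to MTU - header = 1180 B
Non-final fragments needed = ceil((payload - 1180) / 1176) = ceil(1573/1176) = ceil(1.3376) = 2
Number of fragments = 2 + 1 = 3
Fragment sizes (data): 2 * 1176 B + 401 B (last, 401 <= 1180 OK)
Total bytes sent = payload + n_frags * header = 2753 + 3*20 = 2753 + 60 = 2813 B

3, 2813


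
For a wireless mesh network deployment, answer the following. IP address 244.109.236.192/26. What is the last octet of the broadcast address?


Given: IP = 244.109.236.192, prefix = /26
Host bits = 32 - 26 = 6
Network last octet = 192 AND mask = 192
Host part size = 2^6 - 1 = 63
Broadcast last octet = 192 OR 63 = 255

255


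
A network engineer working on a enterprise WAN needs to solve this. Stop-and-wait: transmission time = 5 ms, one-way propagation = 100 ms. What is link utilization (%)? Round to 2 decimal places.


Given: Ttrans = 5 ms, Tprop = 100 ms
RTT = 2 * Tprop = 2 * 100 = 200 ms
U = Ttrans / (Ttrans + RTT)
U = 5 / (5 + 200)
U = 5 / 205 = 0.02439
U% = 2.44%

2.44


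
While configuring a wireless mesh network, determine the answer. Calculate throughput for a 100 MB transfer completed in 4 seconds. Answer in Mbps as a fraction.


Given: file = 100 MB, time = 4 s
File in Mb = 100 * 8 = 800 Mb
Throughput = 800 / 4 Mbps
Throughput = 200 Mbps

200


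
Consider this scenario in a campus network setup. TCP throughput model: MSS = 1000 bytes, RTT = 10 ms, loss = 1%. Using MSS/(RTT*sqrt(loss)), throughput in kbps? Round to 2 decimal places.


Given: MSS = 1000 bytes, RTT = 10 ms, loss = 1%
RTT in seconds = 10 / 1000 = 0.01
Loss rate = 1% = 0.01
sqrt(loss) = sqrt(0.01) = 0.1
Throughput (bytes/s) = 1000 / (0.01 * 0.1) = 1000000.0000
Throughput (kbps) = 1000000.0000 * 8 / 1000 = 8000.000000 -> 8000.00 kbps (2 dp)

8000.00


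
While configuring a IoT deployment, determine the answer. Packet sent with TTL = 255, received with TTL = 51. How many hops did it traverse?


Given: initial TTL = 255, received TTL = 51
Hops = initial TTL - received TTL
Hops = 255 - 51 = 204

204


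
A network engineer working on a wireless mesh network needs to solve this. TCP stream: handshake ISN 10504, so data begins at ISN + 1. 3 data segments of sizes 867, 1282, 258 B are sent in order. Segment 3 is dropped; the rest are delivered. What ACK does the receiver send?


SYN uses sequence number 10504; first data byte = ISN + 1 = 10505.
Segment 1: SEQ = 10505, len = 867 B, covers [10505, 11371]
Segment 2: SEQ = 11372, len = 1282 B, covers [11372, 12653]
Segment 3: SEQ = 12654, len = 258 B, covers [12654, 12911] [LOST]
In-order data received: bytes [10505, 12653] (segments 1..2).
Segment 3 missing -> gap begins at byte 12654.
Cumulative ACK = next expected in-order byte = 10505 + 867 + 1282 = 12654

12654


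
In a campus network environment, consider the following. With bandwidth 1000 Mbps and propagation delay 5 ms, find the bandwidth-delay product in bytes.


Given: bandwidth = 1000 Mbps, delay = 5 ms
BDP in bits = 1000 * 10^6 * 5 / 1000
BDP in bits = 5000000
BDP in bytes = 5000000 / 8 = 625000

625000


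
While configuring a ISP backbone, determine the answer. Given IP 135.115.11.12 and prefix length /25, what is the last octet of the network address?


Given: IP = 135.115.11.12, prefix = /25
Subnet mask = 255.255.255.128
Last octet of IP: 12
Last octet of mask: 128
Network last octet = 12 AND 128 = 0

0


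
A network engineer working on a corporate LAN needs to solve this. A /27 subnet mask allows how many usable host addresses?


Given: subnet mask /27
Host bits = 32 - 27 = 5
Total addresses = 2^5 = 32
Usable hosts = 32 - 2 (network + broadcast) = 30

30


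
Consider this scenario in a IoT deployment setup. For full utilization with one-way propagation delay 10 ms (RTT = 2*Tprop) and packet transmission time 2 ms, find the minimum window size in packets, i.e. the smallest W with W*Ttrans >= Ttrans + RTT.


Given: Ttrans = 2 ms, RTT = 20 ms (= 2 * Tprop, Tprop = 10 ms)
Time until first ACK returns = Ttrans + RTT = 2 + 20 = 22 ms
Need W * Ttrans >= Ttrans + RTT  ->  W >= (Ttrans + RTT) / Ttrans
(Ttrans + RTT) / Ttrans = 22 / 2 = 11
W_min = ceil(11) = 11

11


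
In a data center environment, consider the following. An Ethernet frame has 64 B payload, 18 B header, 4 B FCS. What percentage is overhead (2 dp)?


Given: payload = 64 B, header = 18 B, trailer = 4 B
Overhead bytes = header + trailer = 18 + 4 = 22
Total frame = payload + overhead = 64 + 22 = 86
Overhead % = 22 / 86 * 100 = 25.5814% -> 25.58% (2 dp)

25.58


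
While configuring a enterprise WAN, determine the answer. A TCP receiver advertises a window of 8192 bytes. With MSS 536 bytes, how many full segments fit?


Given: RWND = 8192 bytes, MSS = 536 bytes
Full segments = floor(RWND / MSS)
Full segments = floor(8192 / 536)
Full segments = floor(15.2836) = 15

15


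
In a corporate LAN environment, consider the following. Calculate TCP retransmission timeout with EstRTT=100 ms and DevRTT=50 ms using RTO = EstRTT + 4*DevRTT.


Given: EstRTT = 100 ms, DevRTT = 50 ms
Timeout = EstRTT + 4 * DevRTT
4 * DevRTT = 4 * 50 = 200
Timeout = 100 + 200 = 300 ms

300


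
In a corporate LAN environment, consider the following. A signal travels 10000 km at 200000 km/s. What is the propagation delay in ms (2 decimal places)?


Given: distance = 10000 km, speed = 200000 km/s
Delay = distance / speed = 10000 / 200000 seconds
Delay in ms = 10000 * 1000 / 200000
Delay = 50.0000 ms
Rounded to 2 dp = 50.00 ms

50.00


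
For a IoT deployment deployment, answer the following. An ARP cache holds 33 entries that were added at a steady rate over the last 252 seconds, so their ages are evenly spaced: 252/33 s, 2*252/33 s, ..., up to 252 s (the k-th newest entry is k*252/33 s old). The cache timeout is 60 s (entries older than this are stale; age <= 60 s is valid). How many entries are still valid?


Ages are k * 252/33 s for k = 1..33 (spacing = 7.6364 s).
Entry k is valid iff k * 252/33 <= 60 iff k <= 33 * 60 / 252 = 7.8571
n_valid = floor(7.8571) = 7
(n_stale = 33 - 7 = 26)

7


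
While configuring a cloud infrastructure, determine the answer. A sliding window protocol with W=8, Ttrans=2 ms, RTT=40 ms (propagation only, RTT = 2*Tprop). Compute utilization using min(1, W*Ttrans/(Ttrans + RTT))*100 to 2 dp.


Given: W = 8, Ttrans = 2 ms, RTT = 40 ms (= 2 * Tprop, Tprop = 20 ms)
Cycle time = Ttrans + RTT = 2 + 40 = 42 ms (first packet sent until its ACK returns)
W * Ttrans = 8 * 2 = 16 ms of sending per cycle
W * Ttrans / (Ttrans + RTT) = 16 / 42 = 0.380952
U = min(1, 0.380952) = 0.380952
U% = 38.10%

38.10


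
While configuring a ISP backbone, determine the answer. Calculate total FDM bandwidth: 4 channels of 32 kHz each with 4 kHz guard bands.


Given: 4 channels, 32 kHz each, guard = 4 kHz
Channel bandwidth = 4 * 32 = 128 kHz
Guard bands = 3 gaps * 4 kHz = 12 kHz
Total = 128 + 12 = 140 kHz

140


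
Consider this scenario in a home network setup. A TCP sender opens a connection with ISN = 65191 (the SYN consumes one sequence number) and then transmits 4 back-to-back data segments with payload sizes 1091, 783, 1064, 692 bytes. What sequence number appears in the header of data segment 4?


The SYN occupies sequence number ISN = 65191, so the first data byte is ISN + 1 = 65192.
SEQ of data segment i = (ISN + 1) + sum of payload sizes of segments 1..i-1.
Segment 1: SEQ = 65192, payload = 1091 bytes
Segment 2: SEQ = 66283, payload = 783 bytes
Segment 3: SEQ = 67066, payload = 1064 bytes
Segment 4: SEQ = 68130, payload = 692 bytes
SEQ of segment 4 = 65192 + 1091 + 783 + 1064 = 68130

68130


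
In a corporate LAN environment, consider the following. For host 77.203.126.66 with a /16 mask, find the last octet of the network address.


Given: IP = 77.203.126.66, prefix = /16
Subnet mask = 255.255.0.0
Last octet of IP: 66
Last octet of mask: 0
Network last octet = 66 AND 0 = 0

0


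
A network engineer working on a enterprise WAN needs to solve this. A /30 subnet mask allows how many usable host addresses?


Given: subnet mask /30
Host bits = 32 - 30 = 2
Total addresses = 2^2 = 4
Usable hosts = 4 - 2 (network + broadcast) = 2

2


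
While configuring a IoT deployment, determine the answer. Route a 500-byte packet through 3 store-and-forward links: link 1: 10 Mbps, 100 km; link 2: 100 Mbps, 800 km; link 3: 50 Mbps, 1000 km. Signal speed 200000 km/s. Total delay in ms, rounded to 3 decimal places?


Packet = 500 bytes = 4000 bits. Store-and-forward: sum (t_trans + t_prop) per link.
Link 1: t_trans = 4000/(10*10^6) s = 0.4000 ms; t_prop = 100/200000 s = 0.5000 ms; subtotal = 0.9000 ms
Link 2: t_trans = 4000/(100*10^6) s = 0.0400 ms; t_prop = 800/200000 s = 4.0000 ms; subtotal = 4.0400 ms
Link 3: t_trans = 4000/(50*10^6) s = 0.0800 ms; t_prop = 1000/200000 s = 5.0000 ms; subtotal = 5.0800 ms
End-to-end = 0.9000 + 4.0400 + 5.0800 = 10.0200 ms -> 10.020 ms (3 dp)

10.020


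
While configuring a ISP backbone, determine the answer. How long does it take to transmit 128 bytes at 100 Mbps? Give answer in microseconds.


Given: packet = 128 bytes, bandwidth = 100 Mbps
Packet in bits = 128 * 8 = 1024 bits
Bandwidth = 100 * 10^6 = 100000000 bps
Time = 1024 / 100000000 seconds
Time in us = 1024 * 10^6 / 100000000 = 10.24

10.24


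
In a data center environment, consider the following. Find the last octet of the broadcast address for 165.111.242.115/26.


Given: IP = 165.111.242.115, prefix = /26
Host bits = 32 - 26 = 6
Network last octet = 115 AND mask = 64
Host part size = 2^6 - 1 = 63
Broadcast last octet = 64 OR 63 = 127

127


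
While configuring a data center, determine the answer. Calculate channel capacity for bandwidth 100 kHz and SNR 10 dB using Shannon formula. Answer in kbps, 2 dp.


Given: B = 100 kHz, SNR = 10 dB
SNR linear = 10^(10/10) = 10
1 + SNR = 11
log2(11) = 3.4594316186
C = 100 * 1000 * 3.4594316186 = 345943.1619 bps
C = 345.943162 kbps -> 345.94 kbps (2 dp)

345.94


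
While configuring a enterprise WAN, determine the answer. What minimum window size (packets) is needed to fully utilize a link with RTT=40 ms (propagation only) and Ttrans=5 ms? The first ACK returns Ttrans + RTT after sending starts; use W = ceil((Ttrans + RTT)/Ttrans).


Given: Ttrans = 5 ms, RTT = 40 ms (= 2 * Tprop, Tprop = 20 ms)
Time until first ACK returns = Ttrans + RTT = 5 + 40 = 45 ms
Need W * Ttrans >= Ttrans + RTT  ->  W >= (Ttrans + RTT) / Ttrans
(Ttrans + RTT) / Ttrans = 45 / 5 = 9
W_min = ceil(9) = 9

9


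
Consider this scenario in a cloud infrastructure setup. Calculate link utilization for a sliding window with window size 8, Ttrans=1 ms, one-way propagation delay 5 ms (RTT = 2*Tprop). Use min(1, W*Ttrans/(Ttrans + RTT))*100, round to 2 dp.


Given: W = 8, Ttrans = 1 ms, RTT = 10 ms (= 2 * Tprop, Tprop = 5 ms)
Cycle time = Ttrans + RTT = 1 + 10 = 11 ms (first packet sent until its ACK returns)
W * Ttrans = 8 * 1 = 8 ms of sending per cycle
W * Ttrans / (Ttrans + RTT) = 8 / 11 = 0.727273
U = min(1, 0.727273) = 0.727273
U% = 72.73%

72.73


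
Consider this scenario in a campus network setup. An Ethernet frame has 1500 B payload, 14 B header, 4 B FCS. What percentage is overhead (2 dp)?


Given: payload = 1500 B, header = 14 B, trailer = 4 B
Overhead bytes = header + trailer = 14 + 4 = 18
Total frame = payload + overhead = 1500 + 18 = 1518
Overhead % = 18 / 1518 * 100 = 1.1858% -> 1.19% (2 dp)

1.19


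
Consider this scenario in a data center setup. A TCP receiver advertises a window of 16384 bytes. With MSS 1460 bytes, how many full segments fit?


Given: RWND = 16384 bytes, MSS = 1460 bytes
Full segments = floor(RWND / MSS)
Full segments = floor(16384 / 1460)
Full segments = floor(11.2219) = 11

11


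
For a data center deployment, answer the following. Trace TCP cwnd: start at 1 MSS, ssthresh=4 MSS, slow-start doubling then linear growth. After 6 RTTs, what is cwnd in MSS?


RTT 0: cwnd = 1 MSS (initial)
RTT 1: cwnd = 2 MSS (slow start, doubled)
RTT 2: cwnd = 4 MSS (slow start, doubled)
RTT 3: cwnd = 5 MSS (congestion avoidance, +1)
RTT 4: cwnd = 6 MSS (congestion avoidance, +1)
RTT 5: cwnd = 7 MSS (congestion avoidance, +1)
RTT 6: cwnd = 8 MSS (congestion avoidance, +1)

8


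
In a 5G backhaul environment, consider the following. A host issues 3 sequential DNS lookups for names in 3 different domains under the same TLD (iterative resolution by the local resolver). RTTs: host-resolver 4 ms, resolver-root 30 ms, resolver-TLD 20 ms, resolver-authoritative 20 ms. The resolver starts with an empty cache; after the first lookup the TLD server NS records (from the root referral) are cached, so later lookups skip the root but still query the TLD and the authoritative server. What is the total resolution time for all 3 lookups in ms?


Lookup 1 (cold cache): local + root + TLD + auth = 4 + 30 + 20 + 20 = 74 ms
Lookups 2..3 (TLD NS cached -> skip root; new domain -> still ask TLD and auth): local + TLD + auth = 4 + 20 + 20 = 44 ms each
Remaining 2 lookups: 2 * 44 = 88 ms
Total = 74 + 88 = 162 ms

162


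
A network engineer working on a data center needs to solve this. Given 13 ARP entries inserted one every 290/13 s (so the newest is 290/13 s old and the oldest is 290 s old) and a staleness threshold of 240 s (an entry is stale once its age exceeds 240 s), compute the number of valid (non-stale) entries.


Ages are k * 290/13 s for k = 1..13 (spacing = 22.3077 s).
Entry k is valid iff k * 290/13 <= 240 iff k <= 13 * 240 / 290 = 10.7586
n_valid = floor(10.7586) = 10
(n_stale = 13 - 10 = 3)

10


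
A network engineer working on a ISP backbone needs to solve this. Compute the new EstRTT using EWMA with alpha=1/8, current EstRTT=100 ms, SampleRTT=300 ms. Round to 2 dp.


Given: EstRTT = 100 ms, SampleRTT = 300 ms, alpha = 1/8
New EstRTT = (1 - alpha) * EstRTT + alpha * SampleRTT
(7/8) * 100 = 87.5
(1/8) * 300 = 37.5
New EstRTT = 87.5 + 37.5 = 125 ms -> 125.00 ms (2 dp)

125.00


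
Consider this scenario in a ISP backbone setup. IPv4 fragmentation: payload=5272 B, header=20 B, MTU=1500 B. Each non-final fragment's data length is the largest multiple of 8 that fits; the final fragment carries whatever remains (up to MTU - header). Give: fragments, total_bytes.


Max data per non-final fragment = floor((MTU - header)/8)*8 = floor((1500 - 20)/8)*8 = floor(1480/8)*8 = 1480 B
Final fragment needs no 8-byte alignment: it can carry up to MTU - header = 1480 B
Non-final fragments needed = ceil((payload - 1480) / 1480) = ceil(3792/1480) = ceil(2.5622) = 3
Number of fragments = 3 + 1 = 4
Fragment sizes (data): 3 * 1480 B + 832 B (last, 832 <= 1480 OK)
Total bytes sent = payload + n_frags * header = 5272 + 4*20 = 5272 + 80 = 5352 B

4, 5352


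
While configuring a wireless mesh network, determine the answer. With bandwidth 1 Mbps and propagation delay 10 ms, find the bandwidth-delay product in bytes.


Given: bandwidth = 1 Mbps, delay = 10 ms
BDP in bits = 1 * 10^6 * 10 / 1000
BDP in bits = 10000
BDP in bytes = 10000 / 8 = 1250

1250


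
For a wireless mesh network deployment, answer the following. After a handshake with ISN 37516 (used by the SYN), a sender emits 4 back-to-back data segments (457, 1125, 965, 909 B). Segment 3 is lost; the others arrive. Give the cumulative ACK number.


SYN uses sequence number 37516; first data byte = ISN + 1 = 37517.
Segment 1: SEQ = 37517, len = 457 B, covers [37517, 37973]
Segment 2: SEQ = 37974, len = 1125 B, covers [37974, 39098]
Segment 3: SEQ = 39099, len = 965 B, covers [39099, 40063] [LOST]
Segment 4: SEQ = 40064, len = 909 B, covers [40064, 40972]
In-order data received: bytes [37517, 39098] (segments 1..2).
Segment 3 missing -> gap begins at byte 39099; later segments buffered out of order.
Cumulative ACK = next expected in-order byte = 37517 + 457 + 1125 = 39099

39099


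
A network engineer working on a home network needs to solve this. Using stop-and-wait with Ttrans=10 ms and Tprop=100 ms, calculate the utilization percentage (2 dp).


Given: Ttrans = 10 ms, Tprop = 100 ms
RTT = 2 * Tprop = 2 * 100 = 200 ms
U = Ttrans / (Ttrans + RTT)
U = 10 / (10 + 200)
U = 10 / 210 = 0.047619
U% = 4.76%

4.76


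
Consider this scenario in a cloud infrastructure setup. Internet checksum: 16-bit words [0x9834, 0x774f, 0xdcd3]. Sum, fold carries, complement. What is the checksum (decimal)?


Given words: [0x9834, 0x774f, 0xdcd3]
Step 1: Sum all words
Raw sum = 38964 + 30543 + 56531 = 126038
Step 2: Fold carry: (60502 + 1) = 60503
One's complement = ~60503 & 0xFFFF = 5032

5032


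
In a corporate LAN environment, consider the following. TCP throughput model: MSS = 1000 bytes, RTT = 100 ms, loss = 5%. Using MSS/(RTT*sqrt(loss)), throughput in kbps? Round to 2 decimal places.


Given: MSS = 1000 bytes, RTT = 100 ms, loss = 5%
RTT in seconds = 100 / 1000 = 0.1
Loss rate = 5% = 0.05
sqrt(loss) = sqrt(0.05) = 0.223606797750
Throughput (bytes/s) = 1000 / (0.1 * 0.223606797750) = 44721.3595
Throughput (kbps) = 44721.3595 * 8 / 1000 = 357.770876 -> 357.77 kbps (2 dp)

357.77


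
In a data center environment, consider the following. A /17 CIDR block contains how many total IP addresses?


Given: CIDR prefix /17
Host bits = 32 - 17 = 15
Total addresses = 2^15 = 32768

32768


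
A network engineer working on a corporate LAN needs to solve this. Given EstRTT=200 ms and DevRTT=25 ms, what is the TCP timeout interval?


Given: EstRTT = 200 ms, DevRTT = 25 ms
Timeout = EstRTT + 4 * DevRTT
4 * DevRTT = 4 * 25 = 100
Timeout = 200 + 100 = 300 ms

300


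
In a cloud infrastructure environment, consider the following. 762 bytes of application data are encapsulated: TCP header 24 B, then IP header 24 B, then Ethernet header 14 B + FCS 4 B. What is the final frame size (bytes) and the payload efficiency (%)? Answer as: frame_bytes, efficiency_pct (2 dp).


TCP segment = 762 + 24 = 786 B
IP packet = 786 + 24 = 810 B
Ethernet frame = 810 + 14 + 4 = 828 B
Efficiency = app / frame = 762 / 828 = 0.920290 = 92.0290% -> 92.03% (2 dp)

828, 92.03


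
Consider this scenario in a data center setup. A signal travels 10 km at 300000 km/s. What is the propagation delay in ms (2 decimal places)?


Given: distance = 10 km, speed = 300000 km/s
Delay = distance / speed = 10 / 300000 seconds
Delay in ms = 10 * 1000 / 300000
Delay = 0.0333 ms
Rounded to 2 dp = 0.03 ms

0.03


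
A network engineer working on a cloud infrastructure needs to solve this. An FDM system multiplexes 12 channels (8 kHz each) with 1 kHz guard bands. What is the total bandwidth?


Given: 12 channels, 8 kHz each, guard = 1 kHz
Channel bandwidth = 12 * 8 = 96 kHz
Guard bands = 11 gaps * 1 kHz = 11 kHz
Total = 96 + 11 = 107 kHz

107


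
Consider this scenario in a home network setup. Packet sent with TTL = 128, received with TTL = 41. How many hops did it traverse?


Given: initial TTL = 128, received TTL = 41
Hops = initial TTL - received TTL
Hops = 128 - 41 = 87

87


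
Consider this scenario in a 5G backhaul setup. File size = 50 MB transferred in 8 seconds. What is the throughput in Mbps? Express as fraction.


Given: file = 50 MB, time = 8 s
File in Mb = 50 * 8 = 400 Mb
Throughput = 400 / 8 Mbps
Throughput = 50 Mbps

50


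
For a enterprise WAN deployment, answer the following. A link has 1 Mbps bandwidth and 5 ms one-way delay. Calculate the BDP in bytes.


Given: bandwidth = 1 Mbps, delay = 5 ms
BDP in bits = 1 * 10^6 * 5 / 1000
BDP in bits = 5000
BDP in bytes = 5000 / 8 = 625

625


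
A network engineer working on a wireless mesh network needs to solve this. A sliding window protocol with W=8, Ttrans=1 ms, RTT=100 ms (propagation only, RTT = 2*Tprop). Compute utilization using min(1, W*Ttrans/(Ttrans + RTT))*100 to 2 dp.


Given: W = 8, Ttrans = 1 ms, RTT = 100 ms (= 2 * Tprop, Tprop = 50 ms)
Cycle time = Ttrans + RTT = 1 + 100 = 101 ms (first packet sent until its ACK returns)
W * Ttrans = 8 * 1 = 8 ms of sending per cycle
W * Ttrans / (Ttrans + RTT) = 8 / 101 = 0.079208
U = min(1, 0.079208) = 0.079208
U% = 7.92%

7.92


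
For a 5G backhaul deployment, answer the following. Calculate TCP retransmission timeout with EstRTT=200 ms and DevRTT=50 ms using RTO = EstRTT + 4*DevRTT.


Given: EstRTT = 200 ms, DevRTT = 50 ms
Timeout = EstRTT + 4 * DevRTT
4 * DevRTT = 4 * 50 = 200
Timeout = 200 + 200 = 400 ms

400


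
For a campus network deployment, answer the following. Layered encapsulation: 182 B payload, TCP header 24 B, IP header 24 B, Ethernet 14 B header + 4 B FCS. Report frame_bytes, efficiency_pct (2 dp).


TCP segment = 182 + 24 = 206 B
IP packet = 206 + 24 = 230 B
Ethernet frame = 230 + 14 + 4 = 248 B
Efficiency = app / frame = 182 / 248 = 0.733871 = 73.3871% -> 73.39% (2 dp)

248, 73.39


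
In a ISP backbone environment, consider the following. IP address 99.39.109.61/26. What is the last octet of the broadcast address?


Given: IP = 99.39.109.61, prefix = /26
Host bits = 32 - 26 = 6
Network last octet = 61 AND mask = 0
Host part size = 2^6 - 1 = 63
Broadcast last octet = 0 OR 63 = 63

63


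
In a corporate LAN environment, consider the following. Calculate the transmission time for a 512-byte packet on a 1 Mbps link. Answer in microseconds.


Given: packet = 512 bytes, bandwidth = 1 Mbps
Packet in bits = 512 * 8 = 4096 bits
Bandwidth = 1 * 10^6 = 1000000 bps
Time = 4096 / 1000000 seconds
Time in us = 4096 * 10^6 / 1000000 = 4096

4096


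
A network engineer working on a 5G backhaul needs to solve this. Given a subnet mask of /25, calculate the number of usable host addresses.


Given: subnet mask /25
Host bits = 32 - 25 = 7
Total addresses = 2^7 = 128
Usable hosts = 128 - 2 (network + broadcast) = 126

126


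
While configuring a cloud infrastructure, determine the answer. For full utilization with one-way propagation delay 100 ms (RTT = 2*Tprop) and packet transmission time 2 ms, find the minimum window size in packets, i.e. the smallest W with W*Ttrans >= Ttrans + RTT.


Given: Ttrans = 2 ms, RTT = 200 ms (= 2 * Tprop, Tprop = 100 ms)
Time until first ACK returns = Ttrans + RTT = 2 + 200 = 202 ms
Need W * Ttrans >= Ttrans + RTT  ->  W >= (Ttrans + RTT) / Ttrans
(Ttrans + RTT) / Ttrans = 202 / 2 = 101
W_min = ceil(101) = 101

101


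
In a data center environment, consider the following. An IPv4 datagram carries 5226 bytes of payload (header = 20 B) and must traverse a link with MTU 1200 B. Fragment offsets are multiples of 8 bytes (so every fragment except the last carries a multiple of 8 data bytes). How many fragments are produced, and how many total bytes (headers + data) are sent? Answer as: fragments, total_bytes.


Max data per non-final fragment = floor((MTU - header)/8)*8 = floor((1200 - 20)/8)*8 = floor(1180/8)*8 = 1176 B
Final fragment needs no 8-byte alignment: it can carry up to MTU - header = 1180 B
Non-final fragments needed = ceil((payload - 1180) / 1176) = ceil(4046/1176) = ceil(3.4405) = 4
Number of fragments = 4 + 1 = 5
Fragment sizes (data): 4 * 1176 B + 522 B (last, 522 <= 1180 OK)
Total bytes sent = payload + n_frags * header = 5226 + 5*20 = 5226 + 100 = 5326 B

5, 5326


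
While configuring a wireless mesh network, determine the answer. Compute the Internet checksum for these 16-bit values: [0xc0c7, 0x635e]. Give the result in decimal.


Given words: [0xc0c7, 0x635e]
Step 1: Sum all words
Raw sum = 49351 + 25438 = 74789
Step 2: Fold carry: (9253 + 1) = 9254
One's complement = ~9254 & 0xFFFF = 56281

56281


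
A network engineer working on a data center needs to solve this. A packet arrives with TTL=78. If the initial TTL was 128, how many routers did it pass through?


Given: initial TTL = 128, received TTL = 78
Hops = initial TTL - received TTL
Hops = 128 - 78 = 50

50


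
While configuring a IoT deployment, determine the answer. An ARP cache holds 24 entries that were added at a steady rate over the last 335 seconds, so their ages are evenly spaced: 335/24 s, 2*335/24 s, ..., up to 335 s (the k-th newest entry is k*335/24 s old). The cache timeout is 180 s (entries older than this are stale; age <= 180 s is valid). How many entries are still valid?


Ages are k * 335/24 s for k = 1..24 (spacing = 13.9583 s).
Entry k is valid iff k * 335/24 <= 180 iff k <= 24 * 180 / 335 = 12.8955
n_valid = floor(12.8955) = 12
(n_stale = 24 - 12 = 12)

12


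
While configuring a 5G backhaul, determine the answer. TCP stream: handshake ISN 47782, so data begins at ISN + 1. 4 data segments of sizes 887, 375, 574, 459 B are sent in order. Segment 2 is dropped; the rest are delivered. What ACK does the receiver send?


SYN uses sequence number 47782; first data byte = ISN + 1 = 47783.
Segment 1: SEQ = 47783, len = 887 B, covers [47783, 48669]
Segment 2: SEQ = 48670, len = 375 B, covers [48670, 49044] [LOST]
Segment 3: SEQ = 49045, len = 574 B, covers [49045, 49618]
Segment 4: SEQ = 49619, len = 459 B, covers [49619, 50077]
In-order data received: bytes [47783, 48669] (segments 1..1).
Segment 2 missing -> gap begins at byte 48670; later segments buffered out of order.
Cumulative ACK = next expected in-order byte = 47783 + 887 = 48670

48670


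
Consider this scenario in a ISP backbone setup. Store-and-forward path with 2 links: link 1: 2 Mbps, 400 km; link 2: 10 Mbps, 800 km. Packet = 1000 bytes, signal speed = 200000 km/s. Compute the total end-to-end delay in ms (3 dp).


Packet = 1000 bytes = 8000 bits. Store-and-forward: sum (t_trans + t_prop) per link.
Link 1: t_trans = 8000/(2*10^6) s = 4.0000 ms; t_prop = 400/200000 s = 2.0000 ms; subtotal = 6.0000 ms
Link 2: t_trans = 8000/(10*10^6) s = 0.8000 ms; t_prop = 800/200000 s = 4.0000 ms; subtotal = 4.8000 ms
End-to-end = 6.0000 + 4.8000 = 10.8000 ms -> 10.800 ms (3 dp)

10.800


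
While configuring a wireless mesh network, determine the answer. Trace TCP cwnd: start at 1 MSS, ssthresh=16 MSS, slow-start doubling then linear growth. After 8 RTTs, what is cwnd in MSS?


RTT 0: cwnd = 1 MSS (initial)
RTT 1: cwnd = 2 MSS (slow start, doubled)
RTT 2: cwnd = 4 MSS (slow start, doubled)
RTT 3: cwnd = 8 MSS (slow start, doubled)
RTT 4: cwnd = 16 MSS (slow start, doubled)
RTT 5: cwnd = 17 MSS (congestion avoidance, +1)
RTT 6: cwnd = 18 MSS (congestion avoidance, +1)
RTT 7: cwnd = 19 MSS (congestion avoidance, +1)
RTT 8: cwnd = 20 MSS (congestion avoidance, +1)

20


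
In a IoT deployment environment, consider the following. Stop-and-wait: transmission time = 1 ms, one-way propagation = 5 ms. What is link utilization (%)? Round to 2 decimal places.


Given: Ttrans = 1 ms, Tprop = 5 ms
RTT = 2 * Tprop = 2 * 5 = 10 ms
U = Ttrans / (Ttrans + RTT)
U = 1 / (1 + 10)
U = 1 / 11 = 0.090909
U% = 9.09%

9.09


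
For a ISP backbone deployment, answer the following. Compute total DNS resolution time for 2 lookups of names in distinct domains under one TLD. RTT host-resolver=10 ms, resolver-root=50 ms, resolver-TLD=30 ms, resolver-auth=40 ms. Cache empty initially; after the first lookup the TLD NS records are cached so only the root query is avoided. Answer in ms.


Lookup 1 (cold cache): local + root + TLD + auth = 10 + 50 + 30 + 40 = 130 ms
Lookups 2..2 (TLD NS cached -> skip root; new domain -> still ask TLD and auth): local + TLD + auth = 10 + 30 + 40 = 80 ms each
Remaining 1 lookups: 1 * 80 = 80 ms
Total = 130 + 80 = 210 ms

210


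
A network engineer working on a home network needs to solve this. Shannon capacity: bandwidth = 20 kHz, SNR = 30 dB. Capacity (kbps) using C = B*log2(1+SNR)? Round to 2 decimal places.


Given: B = 20 kHz, SNR = 30 dB
SNR linear = 10^(30/10) = 1000
1 + SNR = 1001
log2(1001) = 9.9672262588
C = 20 * 1000 * 9.9672262588 = 199344.5252 bps
C = 199.344525 kbps -> 199.34 kbps (2 dp)

199.34


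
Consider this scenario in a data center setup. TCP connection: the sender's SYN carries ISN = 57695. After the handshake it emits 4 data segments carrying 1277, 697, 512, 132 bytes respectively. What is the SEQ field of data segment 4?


The SYN occupies sequence number ISN = 57695, so the first data byte is ISN + 1 = 57696.
SEQ of data segment i = (ISN + 1) + sum of payload sizes of segments 1..i-1.
Segment 1: SEQ = 57696, payload = 1277 bytes
Segment 2: SEQ = 58973, payload = 697 bytes
Segment 3: SEQ = 59670, payload = 512 bytes
Segment 4: SEQ = 60182, payload = 132 bytes
SEQ of segment 4 = 57696 + 1277 + 697 + 512 = 60182

60182


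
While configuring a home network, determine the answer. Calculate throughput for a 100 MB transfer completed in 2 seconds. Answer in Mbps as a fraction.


Given: file = 100 MB, time = 2 s
File in Mb = 100 * 8 = 800 Mb
Throughput = 800 / 2 Mbps
Throughput = 400 Mbps

400


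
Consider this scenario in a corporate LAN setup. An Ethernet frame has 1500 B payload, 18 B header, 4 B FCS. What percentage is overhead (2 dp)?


Given: payload = 1500 B, header = 18 B, trailer = 4 B
Overhead bytes = header + trailer = 18 + 4 = 22
Total frame = payload + overhead = 1500 + 22 = 1522
Overhead % = 22 / 1522 * 100 = 1.4455% -> 1.45% (2 dp)

1.45


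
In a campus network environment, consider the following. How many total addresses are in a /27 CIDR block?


Given: CIDR prefix /27
Host bits = 32 - 27 = 5
Total addresses = 2^5 = 32

32


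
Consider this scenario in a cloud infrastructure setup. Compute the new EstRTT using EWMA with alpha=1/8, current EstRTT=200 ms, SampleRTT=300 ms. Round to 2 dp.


Given: EstRTT = 200 ms, SampleRTT = 300 ms, alpha = 1/8
New EstRTT = (1 - alpha) * EstRTT + alpha * SampleRTT
(7/8) * 200 = 175
(1/8) * 300 = 37.5
New EstRTT = 175 + 37.5 = 212.5 ms -> 212.50 ms (2 dp)

212.50


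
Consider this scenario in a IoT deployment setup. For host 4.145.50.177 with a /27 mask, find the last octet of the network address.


Given: IP = 4.145.50.177, prefix = /27
Subnet mask = 255.255.255.224
Last octet of IP: 177
Last octet of mask: 224
Network last octet = 177 AND 224 = 160

160


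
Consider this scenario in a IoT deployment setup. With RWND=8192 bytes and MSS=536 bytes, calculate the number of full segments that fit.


Given: RWND = 8192 bytes, MSS = 536 bytes
Full segments = floor(RWND / MSS)
Full segments = floor(8192 / 536)
Full segments = floor(15.2836) = 15

15


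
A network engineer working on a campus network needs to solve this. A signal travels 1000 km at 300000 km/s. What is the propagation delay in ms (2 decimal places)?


Given: distance = 1000 km, speed = 300000 km/s
Delay = distance / speed = 1000 / 300000 seconds
Delay in ms = 1000 * 1000 / 300000
Delay = 3.3333 ms
Rounded to 2 dp = 3.33 ms

3.33


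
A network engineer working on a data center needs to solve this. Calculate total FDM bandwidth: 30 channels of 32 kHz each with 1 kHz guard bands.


Given: 30 channels, 32 kHz each, guard = 1 kHz
Channel bandwidth = 30 * 32 = 960 kHz
Guard bands = 29 gaps * 1 kHz = 29 kHz
Total = 960 + 29 = 989 kHz

989


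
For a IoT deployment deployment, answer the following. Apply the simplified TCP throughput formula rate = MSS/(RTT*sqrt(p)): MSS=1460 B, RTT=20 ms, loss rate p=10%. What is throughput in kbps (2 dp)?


Given: MSS = 1460 bytes, RTT = 20 ms, loss = 10%
RTT in seconds = 20 / 1000 = 0.02
Loss rate = 10% = 0.1
sqrt(loss) = sqrt(0.1) = 0.316227766017
Throughput (bytes/s) = 1460 / (0.02 * 0.316227766017) = 230846.2692
Throughput (kbps) = 230846.2692 * 8 / 1000 = 1846.770154 -> 1846.77 kbps (2 dp)

1846.77


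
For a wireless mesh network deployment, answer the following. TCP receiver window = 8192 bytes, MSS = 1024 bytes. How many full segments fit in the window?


Given: RWND = 8192 bytes, MSS = 1024 bytes
Full segments = floor(RWND / MSS)
Full segments = floor(8192 / 1024)
Full segments = floor(8.0) = 8

8


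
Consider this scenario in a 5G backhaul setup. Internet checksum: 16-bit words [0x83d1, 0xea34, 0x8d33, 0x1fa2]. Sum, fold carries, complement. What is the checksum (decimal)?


Given words: [0x83d1, 0xea34, 0x8d33, 0x1fa2]
Step 1: Sum all words
Raw sum = 33745 + 59956 + 36147 + 8098 = 137946
Step 2: Fold carry: (6874 + 2) = 6876
One's complement = ~6876 & 0xFFFF = 58659

58659


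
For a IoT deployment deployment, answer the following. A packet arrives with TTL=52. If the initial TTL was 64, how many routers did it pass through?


Given: initial TTL = 64, received TTL = 52
Hops = initial TTL - received TTL
Hops = 64 - 52 = 12

12


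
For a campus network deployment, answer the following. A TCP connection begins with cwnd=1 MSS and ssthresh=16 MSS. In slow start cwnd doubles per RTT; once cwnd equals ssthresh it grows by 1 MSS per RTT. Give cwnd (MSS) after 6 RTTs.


RTT 0: cwnd = 1 MSS (initial)
RTT 1: cwnd = 2 MSS (slow start, doubled)
RTT 2: cwnd = 4 MSS (slow start, doubled)
RTT 3: cwnd = 8 MSS (slow start, doubled)
RTT 4: cwnd = 16 MSS (slow start, doubled)
RTT 5: cwnd = 17 MSS (congestion avoidance, +1)
RTT 6: cwnd = 18 MSS (congestion avoidance, +1)

18


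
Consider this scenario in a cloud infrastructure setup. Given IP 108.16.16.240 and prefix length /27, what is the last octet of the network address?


Given: IP = 108.16.16.240, prefix = /27
Subnet mask = 255.255.255.224
Last octet of IP: 240
Last octet of mask: 224
Network last octet = 240 AND 224 = 224

224


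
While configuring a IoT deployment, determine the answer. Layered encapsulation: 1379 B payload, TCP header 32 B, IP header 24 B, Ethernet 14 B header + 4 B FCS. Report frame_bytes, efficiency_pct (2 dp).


TCP segment = 1379 + 32 = 1411 B
IP packet = 1411 + 24 = 1435 B
Ethernet frame = 1435 + 14 + 4 = 1453 B
Efficiency = app / frame = 1379 / 1453 = 0.949071 = 94.9071% -> 94.91% (2 dp)

1453, 94.91


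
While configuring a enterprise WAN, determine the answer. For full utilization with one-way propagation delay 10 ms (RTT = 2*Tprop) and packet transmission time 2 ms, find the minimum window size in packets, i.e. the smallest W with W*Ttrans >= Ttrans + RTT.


Given: Ttrans = 2 ms, RTT = 20 ms (= 2 * Tprop, Tprop = 10 ms)
Time until first ACK returns = Ttrans + RTT = 2 + 20 = 22 ms
Need W * Ttrans >= Ttrans + RTT  ->  W >= (Ttrans + RTT) / Ttrans
(Ttrans + RTT) / Ttrans = 22 / 2 = 11
W_min = ceil(11) = 11

11
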